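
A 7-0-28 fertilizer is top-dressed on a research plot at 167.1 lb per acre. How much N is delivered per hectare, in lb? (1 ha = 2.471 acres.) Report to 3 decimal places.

28.903 lb N per hectare

nitrogen per acre = 167.1 × 7% = 11.697 lb.
Convert to per hectare: 11.697 × 2.471 = 28.9033 lb.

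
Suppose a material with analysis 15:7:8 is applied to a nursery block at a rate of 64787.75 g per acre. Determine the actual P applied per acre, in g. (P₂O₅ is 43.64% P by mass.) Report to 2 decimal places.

P₂O₅ per acre = 64787.75 × 7% = 4535.14 g.
Elemental P = 4535.14 × 0.4364 = 1979.136 g per acre.

1979.14 g P per acre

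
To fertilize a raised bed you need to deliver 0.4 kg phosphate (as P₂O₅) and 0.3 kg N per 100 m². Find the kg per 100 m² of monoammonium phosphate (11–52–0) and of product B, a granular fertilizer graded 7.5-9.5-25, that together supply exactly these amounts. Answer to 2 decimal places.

Per-100 m² balance (a = monoammonium phosphate, b = product B):
P₂O₅: 0.52·a + 0.095·b = 0.4
N: 0.11·a + 0.075·b = 0.3
Eliminate b: (row1) − 0.095/0.075·(row2) → 0.380667·a = 0.02, so a = 0.0525394.
Then b = (0.3 − 0.11·0.0525394) / 0.075 = 3.92294.

0.05 kg monoammonium phosphate, 3.92 kg product B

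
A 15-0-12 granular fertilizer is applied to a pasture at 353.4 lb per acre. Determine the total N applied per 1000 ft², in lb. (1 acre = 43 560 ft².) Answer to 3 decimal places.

1.217 lb N per thousand sq ft

nitrogen per acre = 353.4 × 15% = 53.01 lb.
Convert to per 1000 ft²: 53.01 × 0.0229568 = 1.21694 lb.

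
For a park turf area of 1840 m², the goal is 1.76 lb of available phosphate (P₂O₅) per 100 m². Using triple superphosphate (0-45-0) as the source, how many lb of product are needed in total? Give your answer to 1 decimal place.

72.0 lb

Product per 100 m² = 1.76 / 45% = 3.91111 lb.
Total product = 3.91111 × 1840 / 100 = 71.9644 lb.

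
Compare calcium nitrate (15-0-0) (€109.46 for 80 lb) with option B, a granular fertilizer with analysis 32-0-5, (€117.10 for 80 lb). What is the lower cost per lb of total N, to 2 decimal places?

€4.57 per lb N (option B)

calcium nitrate: N per bag = 80 × 15% = 12 lb; cost = 109.46 / 12 = €9.1217/lb N.
option B: N per bag = 80 × 32% = 25.6 lb; cost = 117.10 / 25.6 = €4.5742/lb N.
option B is cheaper.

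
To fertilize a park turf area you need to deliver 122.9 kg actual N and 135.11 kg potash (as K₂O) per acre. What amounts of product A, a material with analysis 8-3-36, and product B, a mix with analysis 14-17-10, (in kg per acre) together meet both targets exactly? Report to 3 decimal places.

With a, b = kg per acre of product A and product B:
N: 0.08·a + 0.14·b = 122.9
K₂O: 0.36·a + 0.1·b = 135.11
Eliminate a: (row1) − 0.08/0.36·(row2) → 0.117778·b = 92.8756, so b = 788.56604.
Back-substitute: a = (122.9 − 0.14·788.56604) / 0.08 = 156.2594.

156.259 kg product A, 788.566 kg product B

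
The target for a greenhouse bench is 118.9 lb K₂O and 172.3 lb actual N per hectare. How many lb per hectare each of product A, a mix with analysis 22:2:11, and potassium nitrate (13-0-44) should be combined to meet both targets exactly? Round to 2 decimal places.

With a, b = lb per hectare of product A and potassium nitrate:
K₂O: 0.11·a + 0.44·b = 118.9
N: 0.22·a + 0.13·b = 172.3
Eliminate a: (row1) − 0.11/0.22·(row2) → 0.375·b = 32.75, so b = 87.3333.
Back-substitute: a = (118.9 − 0.44·87.3333) / 0.11 = 731.576.

731.58 lb product A, 87.33 lb potassium nitrate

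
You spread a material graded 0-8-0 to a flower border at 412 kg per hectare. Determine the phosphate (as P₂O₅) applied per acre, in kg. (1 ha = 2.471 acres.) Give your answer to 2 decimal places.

P₂O₅ per hectare = 412 × 8% = 32.96 kg.
Convert to per acre: 32.96 × 0.404694 = 13.3387 kg.

13.34 kg P₂O₅ per acre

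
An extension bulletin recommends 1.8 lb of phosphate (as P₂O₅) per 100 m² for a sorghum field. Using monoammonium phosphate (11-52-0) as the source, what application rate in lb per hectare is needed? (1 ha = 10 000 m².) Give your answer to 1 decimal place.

Product per 100 m² = 1.8 / 52% = 3.46154 lb.
Convert to per hectare: 3.46154 × 100 = 346.154 lb.

346.2 lb of product per hectare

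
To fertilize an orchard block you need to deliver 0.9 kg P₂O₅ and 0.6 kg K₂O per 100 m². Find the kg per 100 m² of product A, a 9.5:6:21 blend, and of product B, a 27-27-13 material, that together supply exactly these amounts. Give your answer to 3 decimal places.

With a, b = kg per 100 m² of product A and product B:
P₂O₅: 0.06·a + 0.27·b = 0.9
K₂O: 0.21·a + 0.13·b = 0.6
Eliminate b: (row1) − 0.27/0.13·(row2) → -0.376154·a = -0.346154, so a = 0.920245.
Then b = (0.6 − 0.21·0.920245) / 0.13 = 3.12883.

0.920 kg product A, 3.129 kg product B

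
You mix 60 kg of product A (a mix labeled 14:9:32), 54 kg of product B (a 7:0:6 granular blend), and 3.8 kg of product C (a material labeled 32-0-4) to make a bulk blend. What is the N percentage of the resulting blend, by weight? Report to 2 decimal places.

Total mass = 60 + 54 + 3.8 = 117.8 kg.
N mass = 14%×60 + 7%×54 + 32%×3.8 = 13.396 kg.
% N = 13.396 / 117.8 = 11.3718%.

11.37% N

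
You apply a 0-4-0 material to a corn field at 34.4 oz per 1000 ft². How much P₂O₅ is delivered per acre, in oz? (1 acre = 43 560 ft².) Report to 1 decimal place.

P₂O₅ per 1000 ft² = 34.4 × 4% = 1.376 oz.
Convert to per acre: 1.376 × 43.56 = 59.9386 oz.

59.9 oz P₂O₅ per acre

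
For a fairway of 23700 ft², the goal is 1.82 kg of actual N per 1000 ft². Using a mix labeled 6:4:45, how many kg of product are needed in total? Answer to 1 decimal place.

718.9 kg

Product per 1000 ft² = 1.82 / 6% = 30.3333 kg.
Total product = 30.3333 × 23700 / 1000 = 718.9 kg.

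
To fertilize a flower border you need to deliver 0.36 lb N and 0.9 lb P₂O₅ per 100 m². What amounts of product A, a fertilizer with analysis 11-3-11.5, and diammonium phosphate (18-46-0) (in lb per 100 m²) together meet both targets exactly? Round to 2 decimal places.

0.08 lb product A, 1.95 lb diammonium phosphate

Per-100 m² balance (a = product A, b = diammonium phosphate):
N: 0.11·a + 0.18·b = 0.36
P₂O₅: 0.03·a + 0.46·b = 0.9
Eliminate b: (row1) − 0.18/0.46·(row2) → 0.0982609·a = 0.00782609, so a = 0.079646.
Then b = (0.9 − 0.03·0.079646) / 0.46 = 1.95133.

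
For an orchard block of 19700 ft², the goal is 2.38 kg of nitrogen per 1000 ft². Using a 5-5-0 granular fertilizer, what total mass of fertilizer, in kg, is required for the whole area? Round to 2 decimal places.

Product per 1000 ft² = 2.38 / 5% = 47.6 kg.
Total product = 47.6 × 19700 / 1000 = 937.72 kg.

937.72 kg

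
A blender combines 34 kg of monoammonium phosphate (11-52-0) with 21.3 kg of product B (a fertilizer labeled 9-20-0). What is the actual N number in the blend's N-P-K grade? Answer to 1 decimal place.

Total mass = 34 + 21.3 = 55.3 kg.
N mass = 11%×34 + 9%×21.3 = 5.657 kg.
% N = 5.657 / 55.3 = 10.2297%.

10.2% N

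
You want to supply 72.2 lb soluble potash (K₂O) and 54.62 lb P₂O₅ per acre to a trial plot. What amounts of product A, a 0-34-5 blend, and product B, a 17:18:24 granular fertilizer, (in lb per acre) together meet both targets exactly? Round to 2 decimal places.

1.55 lb product A, 300.51 lb product B

Per-acre balance (a = product A, b = product B):
K₂O: 0.05·a + 0.24·b = 72.2
P₂O₅: 0.34·a + 0.18·b = 54.62
From row1: a = (72.2 − 0.24·b) / 0.05.
Into row2: 0.34·(72.2 − 0.24·b)/0.05 + 0.18·b = 54.62 → b = 300.5096, a = 1.55372.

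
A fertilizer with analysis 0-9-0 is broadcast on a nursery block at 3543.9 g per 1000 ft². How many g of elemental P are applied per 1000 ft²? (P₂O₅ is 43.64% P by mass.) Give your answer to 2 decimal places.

139.19 g P per thousand sq ft

P₂O₅ per 1000 ft² = 3543.9 × 9% = 318.951 g.
Elemental P = 318.951 × 0.4364 = 139.1902 g per 1000 ft².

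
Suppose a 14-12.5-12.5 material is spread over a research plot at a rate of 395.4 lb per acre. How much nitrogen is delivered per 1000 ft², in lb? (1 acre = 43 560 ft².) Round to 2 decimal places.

1.27 lb N per thousand sq ft

nitrogen per acre = 395.4 × 14% = 55.356 lb.
Convert to per 1000 ft²: 55.356 × 0.0229568 = 1.2708 lb.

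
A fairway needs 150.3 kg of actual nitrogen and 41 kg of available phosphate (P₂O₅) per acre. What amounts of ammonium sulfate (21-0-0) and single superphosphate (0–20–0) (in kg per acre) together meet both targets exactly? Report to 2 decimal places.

715.71 kg ammonium sulfate, 205.00 kg single superphosphate

Per-acre balance (a = ammonium sulfate, b = single superphosphate):
N: 0.21·a + 0·b = 150.3
P₂O₅: 0·a + 0.2·b = 41
Solving simultaneously: a = 715.714, b = 205.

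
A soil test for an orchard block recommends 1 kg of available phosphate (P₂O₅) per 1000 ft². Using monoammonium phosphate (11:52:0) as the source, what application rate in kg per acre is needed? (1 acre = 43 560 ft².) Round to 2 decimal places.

83.77 kg of product per acre

Product per 1000 ft² = 1 / 52% = 1.92308 kg.
Convert to per acre: 1.92308 × 43.56 = 83.7692 kg.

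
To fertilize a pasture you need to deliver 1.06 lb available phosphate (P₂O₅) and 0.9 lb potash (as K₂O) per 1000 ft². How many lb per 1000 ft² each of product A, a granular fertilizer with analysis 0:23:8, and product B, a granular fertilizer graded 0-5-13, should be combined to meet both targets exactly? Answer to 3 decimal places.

Let a = lb of product A, b = lb of product B (per 1000 ft²).
P₂O₅: 0.23·a + 0.05·b = 1.06
K₂O: 0.08·a + 0.13·b = 0.9
Eliminate a: (row1) − 0.23/0.08·(row2) → -0.32375·b = -1.5275, so b = 4.71815.
Back-substitute: a = (1.06 − 0.05·4.71815) / 0.23 = 3.58301.

3.583 lb product A, 4.718 lb product B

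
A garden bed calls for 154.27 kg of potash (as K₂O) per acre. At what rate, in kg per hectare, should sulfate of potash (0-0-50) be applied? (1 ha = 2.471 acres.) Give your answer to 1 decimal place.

762.4 kg of product per hectare

Product per acre = 154.27 / 50% = 308.54 kg.
Convert to per hectare: 308.54 × 2.471 = 762.402 kg.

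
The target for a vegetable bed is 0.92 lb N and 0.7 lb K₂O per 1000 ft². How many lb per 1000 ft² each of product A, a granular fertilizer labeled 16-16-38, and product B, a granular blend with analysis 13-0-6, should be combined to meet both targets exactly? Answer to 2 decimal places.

0.90 lb product A, 5.97 lb product B

Let a = lb of product A, b = lb of product B (per 1000 ft²).
N: 0.16·a + 0.13·b = 0.92
K₂O: 0.38·a + 0.06·b = 0.7
From row1: a = (0.92 − 0.13·b) / 0.16.
Into row2: 0.38·(0.92 − 0.13·b)/0.16 + 0.06·b = 0.7 → b = 5.96985, a = 0.899497.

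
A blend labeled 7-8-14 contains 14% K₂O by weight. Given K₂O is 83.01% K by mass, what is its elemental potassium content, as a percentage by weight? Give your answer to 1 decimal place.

%K = 14 × 0.8301 = 11.6214%.

11.6% K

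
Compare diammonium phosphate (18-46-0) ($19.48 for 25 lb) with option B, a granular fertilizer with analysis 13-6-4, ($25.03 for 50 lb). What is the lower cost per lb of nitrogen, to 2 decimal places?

$3.85 per lb N (option B)

diammonium phosphate: N per bag = 25 × 18% = 4.5 lb; cost = 19.48 / 4.5 = $4.3289/lb N.
option B: N per bag = 50 × 13% = 6.5 lb; cost = 25.03 / 6.5 = $3.8508/lb N.
option B is cheaper.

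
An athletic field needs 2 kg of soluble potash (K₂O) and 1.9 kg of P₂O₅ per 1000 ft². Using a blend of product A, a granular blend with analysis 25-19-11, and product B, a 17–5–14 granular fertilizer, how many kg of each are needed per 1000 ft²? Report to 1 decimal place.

Per-1000 ft² balance (a = product A, b = product B):
K₂O: 0.11·a + 0.14·b = 2
P₂O₅: 0.19·a + 0.05·b = 1.9
Solving simultaneously: a = 7.8673, b = 8.10427.

7.9 kg product A, 8.1 kg product B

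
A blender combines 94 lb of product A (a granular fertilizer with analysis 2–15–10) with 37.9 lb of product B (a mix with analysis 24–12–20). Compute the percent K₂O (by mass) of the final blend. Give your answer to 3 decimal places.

Total mass = 94 + 37.9 = 131.9 lb.
K₂O mass = 10%×94 + 20%×37.9 = 16.98 lb.
% K₂O = 16.98 / 131.9 = 12.8734%.

12.873% K₂O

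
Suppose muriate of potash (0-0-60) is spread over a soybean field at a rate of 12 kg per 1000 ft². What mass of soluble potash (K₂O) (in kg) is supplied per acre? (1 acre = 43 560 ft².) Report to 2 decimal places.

K₂O per 1000 ft² = 12 × 60% = 7.2 kg.
Convert to per acre: 7.2 × 43.56 = 313.632 kg.

313.63 kg K₂O per acre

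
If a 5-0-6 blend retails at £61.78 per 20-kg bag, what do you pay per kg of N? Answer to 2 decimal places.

N in bag = 20 × 5% = 1 kg.
Cost per kg N = £61.78 / 1 = £61.7800.

£61.78 per kg N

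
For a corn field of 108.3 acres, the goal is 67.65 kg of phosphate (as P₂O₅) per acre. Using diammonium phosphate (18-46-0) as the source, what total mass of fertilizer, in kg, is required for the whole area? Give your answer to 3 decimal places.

15927.163 kg

Product per acre = 67.65 / 46% = 147.065 kg.
Total product = 147.065 × 108.3 = 15927.16304 kg.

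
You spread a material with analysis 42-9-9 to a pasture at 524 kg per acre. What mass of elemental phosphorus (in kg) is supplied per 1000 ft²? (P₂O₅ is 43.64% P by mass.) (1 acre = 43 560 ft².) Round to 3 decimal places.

0.472 kg P per thousand sq ft

P₂O₅ per acre = 524 × 9% = 47.16 kg.
Elemental P = 47.16 × 0.4364 = 20.5806 kg per acre.
Convert to per 1000 ft²: 20.5806 × 0.0229568 = 0.472466 kg.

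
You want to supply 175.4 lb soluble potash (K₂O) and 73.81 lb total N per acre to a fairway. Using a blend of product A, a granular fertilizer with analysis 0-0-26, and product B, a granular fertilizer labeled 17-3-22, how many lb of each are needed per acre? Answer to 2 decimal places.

307.24 lb product A, 434.18 lb product B

Let a = lb of product A, b = lb of product B (per acre).
K₂O: 0.26·a + 0.22·b = 175.4
N: 0·a + 0.17·b = 73.81
Solving simultaneously: a = 307.235, b = 434.176.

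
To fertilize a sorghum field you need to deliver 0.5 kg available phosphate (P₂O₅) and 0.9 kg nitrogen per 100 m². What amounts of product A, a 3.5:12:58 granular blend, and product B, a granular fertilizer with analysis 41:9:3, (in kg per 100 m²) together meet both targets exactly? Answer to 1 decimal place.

Per-100 m² balance (a = product A, b = product B):
P₂O₅: 0.12·a + 0.09·b = 0.5
N: 0.035·a + 0.41·b = 0.9
Eliminate a: (row1) − 0.12/0.035·(row2) → -1.31571·b = -2.58571, so b = 1.96526.
Back-substitute: a = (0.5 − 0.09·1.96526) / 0.12 = 2.69273.

2.7 kg product A, 2.0 kg product B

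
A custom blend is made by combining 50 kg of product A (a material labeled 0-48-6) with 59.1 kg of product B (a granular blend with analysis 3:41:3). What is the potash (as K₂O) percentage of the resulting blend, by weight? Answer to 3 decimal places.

Total mass = 50 + 59.1 = 109.1 kg.
K₂O mass = 6%×50 + 3%×59.1 = 4.773 kg.
% K₂O = 4.773 / 109.1 = 4.37489%.

4.375% K₂O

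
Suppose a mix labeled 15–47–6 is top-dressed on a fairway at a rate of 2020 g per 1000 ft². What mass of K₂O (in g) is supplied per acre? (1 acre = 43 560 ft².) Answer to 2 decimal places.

5279.47 g K₂O per acre

K₂O per 1000 ft² = 2020 × 6% = 121.2 g.
Convert to per acre: 121.2 × 43.56 = 5279.472 g.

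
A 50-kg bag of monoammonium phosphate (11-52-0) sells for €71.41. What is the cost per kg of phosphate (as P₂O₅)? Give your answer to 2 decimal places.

€2.75 per kg P₂O₅

P₂O₅ in bag = 50 × 52% = 26 kg.
Cost per kg P₂O₅ = €71.41 / 26 = €2.7465.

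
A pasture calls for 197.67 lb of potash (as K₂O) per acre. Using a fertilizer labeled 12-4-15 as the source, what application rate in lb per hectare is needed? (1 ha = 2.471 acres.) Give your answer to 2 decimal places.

3256.28 lb of product per hectare

Product per acre = 197.67 / 15% = 1317.8 lb.
Convert to per hectare: 1317.8 × 2.471 = 3256.284 lb.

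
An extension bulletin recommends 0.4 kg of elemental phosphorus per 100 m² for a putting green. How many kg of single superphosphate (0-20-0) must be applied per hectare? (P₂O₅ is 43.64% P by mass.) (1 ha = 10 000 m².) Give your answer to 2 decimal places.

As P₂O₅: 0.4 / 0.4364 = 0.91659 kg per 100 m².
Product per 100 m² = 0.91659 / 20% = 4.58295 kg.
Convert to per hectare: 4.58295 × 100 = 458.295 kg.

458.30 kg of product per hectare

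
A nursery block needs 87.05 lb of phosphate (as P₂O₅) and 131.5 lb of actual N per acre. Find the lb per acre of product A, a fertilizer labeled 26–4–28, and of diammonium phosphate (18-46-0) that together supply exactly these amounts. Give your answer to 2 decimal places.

398.76 lb product A, 154.56 lb diammonium phosphate

Let a = lb of product A, b = lb of diammonium phosphate (per acre).
P₂O₅: 0.04·a + 0.46·b = 87.05
N: 0.26·a + 0.18·b = 131.5
Solving simultaneously: a = 398.763, b = 154.564.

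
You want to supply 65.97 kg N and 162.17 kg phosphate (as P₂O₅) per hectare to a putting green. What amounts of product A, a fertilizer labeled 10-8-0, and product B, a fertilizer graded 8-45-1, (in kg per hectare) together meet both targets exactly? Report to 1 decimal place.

433.0 kg product A, 283.4 kg product B

Per-hectare balance (a = product A, b = product B):
N: 0.1·a + 0.08·b = 65.97
P₂O₅: 0.08·a + 0.45·b = 162.17
Eliminate a: (row1) − 0.1/0.08·(row2) → -0.4825·b = -136.742, so b = 283.404.
Back-substitute: a = (65.97 − 0.08·283.404) / 0.1 = 432.977.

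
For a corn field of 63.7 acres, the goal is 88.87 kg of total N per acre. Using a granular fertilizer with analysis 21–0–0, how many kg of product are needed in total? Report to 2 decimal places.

26957.23 kg

Product per acre = 88.87 / 21% = 423.19 kg.
Total product = 423.19 × 63.7 = 26957.233 kg.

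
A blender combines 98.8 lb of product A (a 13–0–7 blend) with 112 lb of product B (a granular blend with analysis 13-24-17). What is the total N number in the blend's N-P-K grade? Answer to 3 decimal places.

Total mass = 98.8 + 112 = 210.8 lb.
N mass = 13%×98.8 + 13%×112 = 27.404 lb.
% N = 27.404 / 210.8 = 13%.

13.000% N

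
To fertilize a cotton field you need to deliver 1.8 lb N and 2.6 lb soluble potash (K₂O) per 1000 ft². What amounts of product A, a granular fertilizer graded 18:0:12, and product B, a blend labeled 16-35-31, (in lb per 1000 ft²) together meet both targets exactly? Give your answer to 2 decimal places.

3.88 lb product A, 6.89 lb product B

Per-1000 ft² balance (a = product A, b = product B):
N: 0.18·a + 0.16·b = 1.8
K₂O: 0.12·a + 0.31·b = 2.6
Eliminate a: (row1) − 0.18/0.12·(row2) → -0.305·b = -2.1, so b = 6.88525.
Back-substitute: a = (1.8 − 0.16·6.88525) / 0.18 = 3.87978.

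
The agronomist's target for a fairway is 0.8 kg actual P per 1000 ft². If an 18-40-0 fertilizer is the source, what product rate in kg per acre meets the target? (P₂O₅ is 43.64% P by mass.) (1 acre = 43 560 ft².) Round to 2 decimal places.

As P₂O₅: 0.8 / 0.4364 = 1.83318 kg per 1000 ft².
Product per 1000 ft² = 1.83318 / 40% = 4.58295 kg.
Convert to per acre: 4.58295 × 43.56 = 199.633 kg.

199.63 kg of product per acre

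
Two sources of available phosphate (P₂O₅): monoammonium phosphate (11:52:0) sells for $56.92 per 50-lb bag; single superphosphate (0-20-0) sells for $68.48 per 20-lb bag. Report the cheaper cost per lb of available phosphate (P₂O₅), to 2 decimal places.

monoammonium phosphate: P₂O₅ per bag = 50 × 52% = 26 lb; cost = 56.92 / 26 = $2.1892/lb P₂O₅.
single superphosphate: P₂O₅ per bag = 20 × 20% = 4 lb; cost = 68.48 / 4 = $17.1200/lb P₂O₅.
monoammonium phosphate is cheaper.

$2.19 per lb P₂O₅ (monoammonium phosphate)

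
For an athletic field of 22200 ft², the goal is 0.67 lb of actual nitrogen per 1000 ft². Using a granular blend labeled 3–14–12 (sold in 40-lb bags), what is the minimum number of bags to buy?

Product per 1000 ft² = 0.67 / 3% = 22.3333 lb.
Total product = 22.3333 × 22200 / 1000 = 495.8 lb.
Bags = ⌈495.8 / 40⌉ = 13.

13 bags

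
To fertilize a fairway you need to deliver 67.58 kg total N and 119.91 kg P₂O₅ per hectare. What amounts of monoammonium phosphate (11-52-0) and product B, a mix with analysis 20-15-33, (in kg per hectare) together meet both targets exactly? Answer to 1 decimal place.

Per-hectare balance (a = monoammonium phosphate, b = product B):
N: 0.11·a + 0.2·b = 67.58
P₂O₅: 0.52·a + 0.15·b = 119.91
Eliminate a: (row1) − 0.11/0.52·(row2) → 0.168269·b = 42.2144, so b = 250.874.
Back-substitute: a = (67.58 − 0.2·250.874) / 0.11 = 158.229.

158.2 kg monoammonium phosphate, 250.9 kg product B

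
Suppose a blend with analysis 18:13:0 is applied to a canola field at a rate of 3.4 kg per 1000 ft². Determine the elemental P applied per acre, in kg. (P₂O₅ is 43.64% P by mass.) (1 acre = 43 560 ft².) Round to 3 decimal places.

P₂O₅ per 1000 ft² = 3.4 × 13% = 0.442 kg.
Elemental P = 0.442 × 0.4364 = 0.192889 kg per 1000 ft².
Convert to per acre: 0.192889 × 43.56 = 8.40224 kg.

8.402 kg P per acre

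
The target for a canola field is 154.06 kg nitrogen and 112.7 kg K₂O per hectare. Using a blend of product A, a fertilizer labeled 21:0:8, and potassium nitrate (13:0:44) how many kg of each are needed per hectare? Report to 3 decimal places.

647.993 kg product A, 138.320 kg potassium nitrate

Per-hectare balance (a = product A, b = potassium nitrate):
N: 0.21·a + 0.13·b = 154.06
K₂O: 0.08·a + 0.44·b = 112.7
Eliminate b: (row1) − 0.13/0.44·(row2) → 0.186364·a = 120.762, so a = 647.9927.
Then b = (112.7 − 0.08·647.9927) / 0.44 = 138.3195.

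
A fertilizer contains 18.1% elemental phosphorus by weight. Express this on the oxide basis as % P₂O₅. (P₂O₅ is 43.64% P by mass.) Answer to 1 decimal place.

%P₂O₅ = 18.1 / 0.4364 = 41.4757%.

41.5% P₂O₅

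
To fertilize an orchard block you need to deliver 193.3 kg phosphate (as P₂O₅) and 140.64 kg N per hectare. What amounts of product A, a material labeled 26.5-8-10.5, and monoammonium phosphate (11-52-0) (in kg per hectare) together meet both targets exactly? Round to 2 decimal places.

402.09 kg product A, 309.87 kg monoammonium phosphate

Let a = kg of product A, b = kg of monoammonium phosphate (per hectare).
P₂O₅: 0.08·a + 0.52·b = 193.3
N: 0.265·a + 0.11·b = 140.64
Eliminate a: (row1) − 0.08/0.265·(row2) → 0.486792·b = 150.843, so b = 309.871.
Back-substitute: a = (193.3 − 0.52·309.871) / 0.08 = 402.091.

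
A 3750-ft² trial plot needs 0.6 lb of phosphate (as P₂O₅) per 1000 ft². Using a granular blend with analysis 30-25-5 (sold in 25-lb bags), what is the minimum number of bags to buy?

1 bags

Product per 1000 ft² = 0.6 / 25% = 2.4 lb.
Total product = 2.4 × 3750 / 1000 = 9 lb.
Bags = ⌈9 / 25⌉ = 1.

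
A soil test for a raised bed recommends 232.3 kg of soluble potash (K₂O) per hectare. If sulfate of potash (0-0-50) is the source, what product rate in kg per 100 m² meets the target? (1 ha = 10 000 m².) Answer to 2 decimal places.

4.65 kg of product per hundred sq m

Product per hectare = 232.3 / 50% = 464.6 kg.
Convert to per 100 m²: 464.6 × 0.01 = 4.646 kg.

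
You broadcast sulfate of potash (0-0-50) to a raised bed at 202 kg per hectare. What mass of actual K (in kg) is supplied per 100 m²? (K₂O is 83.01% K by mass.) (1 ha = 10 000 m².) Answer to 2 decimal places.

K₂O per hectare = 202 × 50% = 101 kg.
Elemental K = 101 × 0.8301 = 83.8401 kg per hectare.
Convert to per 100 m²: 83.8401 × 0.01 = 0.838401 kg.

0.84 kg K per hundred sq m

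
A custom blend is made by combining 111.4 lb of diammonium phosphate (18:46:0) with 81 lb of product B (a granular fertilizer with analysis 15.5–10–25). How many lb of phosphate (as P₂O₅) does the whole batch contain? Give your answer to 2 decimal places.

59.34 lb P₂O₅

P₂O₅ mass = 46%×111.4 + 10%×81 = 59.344 lb.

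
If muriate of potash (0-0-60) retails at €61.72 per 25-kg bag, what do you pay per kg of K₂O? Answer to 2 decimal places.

K₂O in bag = 25 × 60% = 15 kg.
Cost per kg K₂O = €61.72 / 15 = €4.1147.

€4.11 per kg K₂O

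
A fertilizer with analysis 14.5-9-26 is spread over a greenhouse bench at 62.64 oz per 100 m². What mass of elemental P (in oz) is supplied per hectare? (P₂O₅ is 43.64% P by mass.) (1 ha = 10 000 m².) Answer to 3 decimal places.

246.025 oz P per hectare

P₂O₅ per 100 m² = 62.64 × 9% = 5.6376 oz.
Elemental P = 5.6376 × 0.4364 = 2.46025 oz per 100 m².
Convert to per hectare: 2.46025 × 100 = 246.0249 oz.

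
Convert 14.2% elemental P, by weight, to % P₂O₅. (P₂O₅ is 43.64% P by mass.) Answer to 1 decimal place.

%P₂O₅ = 14.2 / 0.4364 = 32.539%.

32.5% P₂O₅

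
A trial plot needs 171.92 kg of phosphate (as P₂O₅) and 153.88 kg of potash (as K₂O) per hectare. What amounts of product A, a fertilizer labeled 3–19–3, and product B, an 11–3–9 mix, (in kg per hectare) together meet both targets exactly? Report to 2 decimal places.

670.15 kg product A, 1486.40 kg product B

Per-hectare balance (a = product A, b = product B):
P₂O₅: 0.19·a + 0.03·b = 171.92
K₂O: 0.03·a + 0.09·b = 153.88
Eliminate a: (row1) − 0.19/0.03·(row2) → -0.54·b = -802.653, so b = 1486.395.
Back-substitute: a = (171.92 − 0.03·1486.395) / 0.19 = 670.148.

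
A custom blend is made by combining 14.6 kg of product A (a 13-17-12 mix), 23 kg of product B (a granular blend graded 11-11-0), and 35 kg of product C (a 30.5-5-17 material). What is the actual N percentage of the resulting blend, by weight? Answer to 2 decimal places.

Total mass = 14.6 + 23 + 35 = 72.6 kg.
N mass = 13%×14.6 + 11%×23 + 30.5%×35 = 15.103 kg.
% N = 15.103 / 72.6 = 20.803%.

20.80% N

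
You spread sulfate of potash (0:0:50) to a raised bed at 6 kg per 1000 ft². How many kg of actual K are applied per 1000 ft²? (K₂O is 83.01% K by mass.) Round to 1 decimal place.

K₂O per 1000 ft² = 6 × 50% = 3 kg.
Elemental K = 3 × 0.8301 = 2.4903 kg per 1000 ft².

2.5 kg K per thousand sq ft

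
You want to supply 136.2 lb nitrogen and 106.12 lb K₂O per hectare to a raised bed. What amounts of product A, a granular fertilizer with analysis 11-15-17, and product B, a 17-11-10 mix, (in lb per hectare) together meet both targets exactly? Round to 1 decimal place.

Per-hectare balance (a = product A, b = product B):
N: 0.11·a + 0.17·b = 136.2
K₂O: 0.17·a + 0.1·b = 106.12
Eliminate a: (row1) − 0.11/0.17·(row2) → 0.105294·b = 67.5341, so b = 641.385.
Back-substitute: a = (136.2 − 0.17·641.385) / 0.11 = 246.9497.

246.9 lb product A, 641.4 lb product B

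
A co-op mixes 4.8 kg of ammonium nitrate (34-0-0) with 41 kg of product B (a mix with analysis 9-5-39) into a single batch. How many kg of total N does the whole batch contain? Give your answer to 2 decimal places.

N mass = 34%×4.8 + 9%×41 = 5.322 kg.

5.32 kg N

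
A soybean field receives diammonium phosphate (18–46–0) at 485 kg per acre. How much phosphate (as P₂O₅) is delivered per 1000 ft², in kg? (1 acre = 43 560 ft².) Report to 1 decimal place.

5.1 kg P₂O₅ per thousand sq ft

P₂O₅ per acre = 485 × 46% = 223.1 kg.
Convert to per 1000 ft²: 223.1 × 0.0229568 = 5.12167 kg.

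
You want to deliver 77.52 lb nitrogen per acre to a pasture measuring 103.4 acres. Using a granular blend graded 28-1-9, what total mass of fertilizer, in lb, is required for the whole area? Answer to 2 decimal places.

Product per acre = 77.52 / 28% = 276.857 lb.
Total product = 276.857 × 103.4 = 28627.029 lb.

28627.03 lb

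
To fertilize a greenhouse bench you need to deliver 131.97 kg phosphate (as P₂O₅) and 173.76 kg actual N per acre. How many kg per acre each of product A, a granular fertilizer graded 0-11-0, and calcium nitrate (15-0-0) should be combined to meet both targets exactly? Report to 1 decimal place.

With a, b = kg per acre of product A and calcium nitrate:
P₂O₅: 0.11·a + 0·b = 131.97
N: 0·a + 0.15·b = 173.76
Solving simultaneously: a = 1199.73, b = 1158.4.

1199.7 kg product A, 1158.4 kg calcium nitrate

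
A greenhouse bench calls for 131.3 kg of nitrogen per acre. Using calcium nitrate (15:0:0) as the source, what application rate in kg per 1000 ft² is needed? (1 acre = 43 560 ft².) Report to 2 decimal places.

Product per acre = 131.3 / 15% = 875.333 kg.
Convert to per 1000 ft²: 875.333 × 0.0229568 = 20.0949 kg.

20.09 kg of product per thousand sq ft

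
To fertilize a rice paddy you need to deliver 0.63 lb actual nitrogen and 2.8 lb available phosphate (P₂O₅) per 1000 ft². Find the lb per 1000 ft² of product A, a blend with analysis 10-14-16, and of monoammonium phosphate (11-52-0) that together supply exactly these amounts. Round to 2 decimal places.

0.54 lb product A, 5.24 lb monoammonium phosphate

Let a = lb of product A, b = lb of monoammonium phosphate (per 1000 ft²).
N: 0.1·a + 0.11·b = 0.63
P₂O₅: 0.14·a + 0.52·b = 2.8
Eliminate b: (row1) − 0.11/0.52·(row2) → 0.0703846·a = 0.0376923, so a = 0.535519.
Then b = (2.8 − 0.14·0.535519) / 0.52 = 5.24044.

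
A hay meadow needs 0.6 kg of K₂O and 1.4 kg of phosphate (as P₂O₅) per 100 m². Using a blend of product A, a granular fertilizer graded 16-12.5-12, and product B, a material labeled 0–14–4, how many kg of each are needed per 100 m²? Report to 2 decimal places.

2.37 kg product A, 7.88 kg product B

With a, b = kg per 100 m² of product A and product B:
K₂O: 0.12·a + 0.04·b = 0.6
P₂O₅: 0.125·a + 0.14·b = 1.4
Solving simultaneously: a = 2.37288, b = 7.88136.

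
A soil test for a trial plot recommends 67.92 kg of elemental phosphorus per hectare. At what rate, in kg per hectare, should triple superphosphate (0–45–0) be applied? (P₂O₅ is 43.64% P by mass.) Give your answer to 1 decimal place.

As P₂O₅: 67.92 / 0.4364 = 155.637 kg per hectare.
Product per hectare = 155.637 / 45% = 345.86 kg.

345.9 kg of product per hectare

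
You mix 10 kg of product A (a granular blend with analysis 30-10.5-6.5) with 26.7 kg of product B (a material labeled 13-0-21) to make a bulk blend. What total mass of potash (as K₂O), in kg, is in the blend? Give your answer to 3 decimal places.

K₂O mass = 6.5%×10 + 21%×26.7 = 6.257 kg.

6.257 kg K₂O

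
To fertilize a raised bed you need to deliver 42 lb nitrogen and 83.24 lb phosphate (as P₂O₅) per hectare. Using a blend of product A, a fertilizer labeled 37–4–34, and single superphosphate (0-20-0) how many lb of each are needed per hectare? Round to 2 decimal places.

113.51 lb product A, 393.50 lb single superphosphate

Let a = lb of product A, b = lb of single superphosphate (per hectare).
N: 0.37·a + 0·b = 42
P₂O₅: 0.04·a + 0.2·b = 83.24
Eliminate a: (row1) − 0.37/0.04·(row2) → -1.85·b = -727.97, so b = 393.497.
Back-substitute: a = (42 − 0·393.497) / 0.37 = 113.514.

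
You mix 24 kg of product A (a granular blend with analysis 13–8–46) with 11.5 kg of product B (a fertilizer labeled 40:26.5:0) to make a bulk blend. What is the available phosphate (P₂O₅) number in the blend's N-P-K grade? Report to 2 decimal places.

13.99% P₂O₅

Total mass = 24 + 11.5 = 35.5 kg.
P₂O₅ mass = 8%×24 + 26.5%×11.5 = 4.9675 kg.
% P₂O₅ = 4.9675 / 35.5 = 13.993%.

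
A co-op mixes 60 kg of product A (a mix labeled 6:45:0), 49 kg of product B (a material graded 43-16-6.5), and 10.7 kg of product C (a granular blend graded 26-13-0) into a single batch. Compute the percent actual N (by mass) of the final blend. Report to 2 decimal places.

Total mass = 60 + 49 + 10.7 = 119.7 kg.
N mass = 6%×60 + 43%×49 + 26%×10.7 = 27.452 kg.
% N = 27.452 / 119.7 = 22.934%.

22.93% N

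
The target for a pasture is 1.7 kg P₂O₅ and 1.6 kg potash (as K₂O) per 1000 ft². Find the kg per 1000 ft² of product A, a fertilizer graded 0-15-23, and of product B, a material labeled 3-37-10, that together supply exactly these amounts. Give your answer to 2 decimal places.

Per-1000 ft² balance (a = product A, b = product B):
P₂O₅: 0.15·a + 0.37·b = 1.7
K₂O: 0.23·a + 0.1·b = 1.6
Eliminate a: (row1) − 0.15/0.23·(row2) → 0.304783·b = 0.656522, so b = 2.15407.
Back-substitute: a = (1.7 − 0.37·2.15407) / 0.15 = 6.01997.

6.02 kg product A, 2.15 kg product B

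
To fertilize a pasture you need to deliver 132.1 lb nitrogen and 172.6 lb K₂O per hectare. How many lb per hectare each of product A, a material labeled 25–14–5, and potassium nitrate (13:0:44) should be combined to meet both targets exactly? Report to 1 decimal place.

344.8 lb product A, 353.1 lb potassium nitrate

With a, b = lb per hectare of product A and potassium nitrate:
N: 0.25·a + 0.13·b = 132.1
K₂O: 0.05·a + 0.44·b = 172.6
Eliminate b: (row1) − 0.13/0.44·(row2) → 0.235227·a = 81.1045, so a = 344.792.
Then b = (172.6 − 0.05·344.792) / 0.44 = 353.092.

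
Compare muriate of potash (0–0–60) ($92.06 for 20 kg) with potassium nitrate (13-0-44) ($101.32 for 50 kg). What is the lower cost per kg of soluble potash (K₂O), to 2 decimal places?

muriate of potash: K₂O per bag = 20 × 60% = 12 kg; cost = 92.06 / 12 = $7.6717/kg K₂O.
potassium nitrate: K₂O per bag = 50 × 44% = 22 kg; cost = 101.32 / 22 = $4.6055/kg K₂O.
potassium nitrate is cheaper.

$4.61 per kg K₂O (potassium nitrate)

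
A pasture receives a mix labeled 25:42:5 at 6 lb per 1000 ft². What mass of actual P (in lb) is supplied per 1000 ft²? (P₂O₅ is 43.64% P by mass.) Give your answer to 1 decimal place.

1.1 lb P per thousand sq ft

P₂O₅ per 1000 ft² = 6 × 42% = 2.52 lb.
Elemental P = 2.52 × 0.4364 = 1.09973 lb per 1000 ft².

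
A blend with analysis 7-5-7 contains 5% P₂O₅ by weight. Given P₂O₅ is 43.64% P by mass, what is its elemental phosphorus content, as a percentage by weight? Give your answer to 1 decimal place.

%P = 5 × 0.4364 = 2.182%.

2.2% P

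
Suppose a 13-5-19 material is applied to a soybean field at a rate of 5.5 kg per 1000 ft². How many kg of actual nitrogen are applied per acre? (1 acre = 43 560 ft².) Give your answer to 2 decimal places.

nitrogen per 1000 ft² = 5.5 × 13% = 0.715 kg.
Convert to per acre: 0.715 × 43.56 = 31.1454 kg.

31.15 kg N per acre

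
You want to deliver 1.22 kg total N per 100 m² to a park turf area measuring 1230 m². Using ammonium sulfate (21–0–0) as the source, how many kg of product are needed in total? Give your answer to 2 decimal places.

Product per 100 m² = 1.22 / 21% = 5.80952 kg.
Total product = 5.80952 × 1230 / 100 = 71.4571 kg.

71.46 kg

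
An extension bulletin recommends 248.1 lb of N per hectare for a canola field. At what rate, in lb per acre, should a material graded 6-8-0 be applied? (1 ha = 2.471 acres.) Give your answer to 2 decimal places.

Product per hectare = 248.1 / 6% = 4135 lb.
Convert to per acre: 4135 × 0.404694 = 1673.412 lb.

1673.41 lb of product per acre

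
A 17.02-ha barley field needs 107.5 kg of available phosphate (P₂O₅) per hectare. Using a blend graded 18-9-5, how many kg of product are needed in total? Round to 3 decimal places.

Product per hectare = 107.5 / 9% = 1194.44 kg.
Total product = 1194.44 × 17.02 = 20329.4444 kg.

20329.444 kg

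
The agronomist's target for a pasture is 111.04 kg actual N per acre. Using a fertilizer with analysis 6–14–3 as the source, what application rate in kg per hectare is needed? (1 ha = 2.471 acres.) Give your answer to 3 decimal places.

Product per acre = 111.04 / 6% = 1850.67 kg.
Convert to per hectare: 1850.67 × 2.471 = 4572.9973 kg.

4572.997 kg of product per hectare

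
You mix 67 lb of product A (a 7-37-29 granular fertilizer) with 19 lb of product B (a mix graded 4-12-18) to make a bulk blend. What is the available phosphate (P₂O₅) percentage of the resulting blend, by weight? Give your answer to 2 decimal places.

31.48% P₂O₅

Total mass = 67 + 19 = 86 lb.
P₂O₅ mass = 37%×67 + 12%×19 = 27.07 lb.
% P₂O₅ = 27.07 / 86 = 31.4767%.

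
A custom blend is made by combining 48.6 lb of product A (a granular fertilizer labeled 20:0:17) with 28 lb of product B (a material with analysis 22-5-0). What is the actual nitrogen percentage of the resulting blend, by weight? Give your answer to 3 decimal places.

20.731% N

Total mass = 48.6 + 28 = 76.6 lb.
N mass = 20%×48.6 + 22%×28 = 15.88 lb.
% N = 15.88 / 76.6 = 20.7311%.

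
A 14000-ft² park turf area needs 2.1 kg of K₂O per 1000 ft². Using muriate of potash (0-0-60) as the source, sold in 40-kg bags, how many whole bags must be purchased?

Product per 1000 ft² = 2.1 / 60% = 3.5 kg.
Total product = 3.5 × 14000 / 1000 = 49 kg.
Bags = ⌈49 / 40⌉ = 2.

2 bags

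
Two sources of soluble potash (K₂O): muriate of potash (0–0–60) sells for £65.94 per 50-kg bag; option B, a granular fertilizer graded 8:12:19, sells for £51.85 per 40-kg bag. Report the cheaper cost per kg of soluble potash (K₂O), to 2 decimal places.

£2.20 per kg K₂O (muriate of potash)

muriate of potash: K₂O per bag = 50 × 60% = 30 kg; cost = 65.94 / 30 = £2.1980/kg K₂O.
option B: K₂O per bag = 40 × 19% = 7.6 kg; cost = 51.85 / 7.6 = £6.8224/kg K₂O.
muriate of potash is cheaper.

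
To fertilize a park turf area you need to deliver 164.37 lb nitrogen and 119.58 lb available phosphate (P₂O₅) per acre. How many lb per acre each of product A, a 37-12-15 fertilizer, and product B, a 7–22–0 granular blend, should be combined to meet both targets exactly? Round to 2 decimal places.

380.70 lb product A, 335.89 lb product B

Per-acre balance (a = product A, b = product B):
N: 0.37·a + 0.07·b = 164.37
P₂O₅: 0.12·a + 0.22·b = 119.58
Eliminate a: (row1) − 0.37/0.12·(row2) → -0.608333·b = -204.335, so b = 335.893.
Back-substitute: a = (164.37 − 0.07·335.893) / 0.37 = 380.696.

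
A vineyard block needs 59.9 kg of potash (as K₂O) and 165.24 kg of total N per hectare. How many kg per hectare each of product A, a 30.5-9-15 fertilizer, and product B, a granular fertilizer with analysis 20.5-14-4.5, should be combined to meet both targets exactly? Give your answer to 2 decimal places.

Let a = kg of product A, b = kg of product B (per hectare).
K₂O: 0.15·a + 0.045·b = 59.9
N: 0.305·a + 0.205·b = 165.24
From row1: a = (59.9 − 0.045·b) / 0.15.
Into row2: 0.305·(59.9 − 0.045·b)/0.15 + 0.205·b = 165.24 → b = 382.761, a = 284.505.

284.51 kg product A, 382.76 kg product B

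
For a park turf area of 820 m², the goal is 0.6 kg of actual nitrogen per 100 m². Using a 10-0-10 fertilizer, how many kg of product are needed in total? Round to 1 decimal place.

49.2 kg

Product per 100 m² = 0.6 / 10% = 6 kg.
Total product = 6 × 820 / 100 = 49.2 kg.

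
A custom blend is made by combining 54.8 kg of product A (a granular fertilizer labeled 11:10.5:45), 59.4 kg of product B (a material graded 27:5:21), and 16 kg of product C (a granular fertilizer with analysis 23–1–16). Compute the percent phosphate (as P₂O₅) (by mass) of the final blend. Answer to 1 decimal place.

6.8% P₂O₅

Total mass = 54.8 + 59.4 + 16 = 130.2 kg.
P₂O₅ mass = 10.5%×54.8 + 5%×59.4 + 1%×16 = 8.884 kg.
% P₂O₅ = 8.884 / 130.2 = 6.82335%.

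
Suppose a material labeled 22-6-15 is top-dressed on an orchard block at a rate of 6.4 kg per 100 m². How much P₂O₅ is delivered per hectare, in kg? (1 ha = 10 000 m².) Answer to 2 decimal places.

P₂O₅ per 100 m² = 6.4 × 6% = 0.384 kg.
Convert to per hectare: 0.384 × 100 = 38.4 kg.

38.40 kg P₂O₅ per hectare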